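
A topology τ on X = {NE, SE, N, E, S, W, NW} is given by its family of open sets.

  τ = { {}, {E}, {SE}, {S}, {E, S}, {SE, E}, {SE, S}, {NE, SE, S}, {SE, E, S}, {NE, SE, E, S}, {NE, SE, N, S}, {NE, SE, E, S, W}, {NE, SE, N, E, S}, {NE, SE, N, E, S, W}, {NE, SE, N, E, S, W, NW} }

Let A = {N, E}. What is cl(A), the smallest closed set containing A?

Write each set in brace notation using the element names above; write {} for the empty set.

complement {NE, SE, S, W, NW}; its interior {NE, SE, S}; cl(A) = X∖{NE, SE, S} = {N, E, W, NW}

{N, E, W, NW}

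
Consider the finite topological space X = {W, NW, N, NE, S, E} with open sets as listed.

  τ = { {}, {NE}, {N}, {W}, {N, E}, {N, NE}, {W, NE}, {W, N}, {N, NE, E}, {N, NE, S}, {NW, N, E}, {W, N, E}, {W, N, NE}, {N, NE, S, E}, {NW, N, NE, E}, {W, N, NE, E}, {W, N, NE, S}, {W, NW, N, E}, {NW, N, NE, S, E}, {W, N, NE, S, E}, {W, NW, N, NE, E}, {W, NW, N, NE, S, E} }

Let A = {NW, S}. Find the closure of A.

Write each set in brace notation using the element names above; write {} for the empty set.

cl via duality: int({W, N, NE, E}) = {W, N, NE, E}, so X∖{W, N, NE, E} = {NW, S}

{NW, S}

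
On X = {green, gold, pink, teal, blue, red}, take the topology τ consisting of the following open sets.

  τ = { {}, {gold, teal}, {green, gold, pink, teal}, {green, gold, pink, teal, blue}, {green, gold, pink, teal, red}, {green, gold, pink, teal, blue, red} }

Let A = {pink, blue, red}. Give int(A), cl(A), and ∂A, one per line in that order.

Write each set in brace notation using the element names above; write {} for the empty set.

opens ⊆ A: {}; union → int = {}
complement {green, gold, teal}; its interior {gold, teal}; cl(A) = X∖{gold, teal} = {green, pink, blue, red}
boundary = {green, pink, blue, red} ∖ {} = {green, pink, blue, red}

int(A) = {}
cl(A)  = {green, pink, blue, red}
∂A     = {green, pink, blue, red}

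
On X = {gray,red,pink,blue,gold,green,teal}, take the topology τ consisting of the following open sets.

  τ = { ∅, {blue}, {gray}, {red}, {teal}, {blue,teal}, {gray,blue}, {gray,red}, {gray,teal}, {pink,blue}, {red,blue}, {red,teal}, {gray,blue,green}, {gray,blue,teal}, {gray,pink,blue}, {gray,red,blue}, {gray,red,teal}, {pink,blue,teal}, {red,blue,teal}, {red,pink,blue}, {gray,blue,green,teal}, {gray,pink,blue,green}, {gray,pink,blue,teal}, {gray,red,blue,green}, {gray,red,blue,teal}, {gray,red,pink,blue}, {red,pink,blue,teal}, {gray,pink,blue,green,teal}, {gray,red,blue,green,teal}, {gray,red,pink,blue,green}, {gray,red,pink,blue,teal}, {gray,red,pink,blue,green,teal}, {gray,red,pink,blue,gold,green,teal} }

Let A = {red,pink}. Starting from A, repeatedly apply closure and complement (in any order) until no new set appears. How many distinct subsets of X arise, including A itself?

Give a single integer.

X∖A={gray,blue,gold,green,teal}, int(X∖A)={gray,blue,green,teal}, hence cl(A)={red,pink,gold}
Orbit (k=closure, c=complement):
  1. A     = {red,pink}
  2. kA    = {red,pink,gold}
  3. cA    = {gray,blue,gold,green,teal}
  4. ckA   = {gray,blue,green,teal}
  5. kcA   = {gray,pink,blue,gold,green,teal}
  6. ckcA  = {red}
  7. kckcA = {red,gold}
  8. ckckcA = {gray,pink,blue,green,teal}
(closed under both — stop)

8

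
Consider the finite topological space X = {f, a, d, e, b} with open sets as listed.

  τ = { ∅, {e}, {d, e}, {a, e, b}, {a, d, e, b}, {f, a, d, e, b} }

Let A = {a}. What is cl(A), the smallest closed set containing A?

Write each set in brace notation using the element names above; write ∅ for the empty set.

{f, a, b}

X∖A={f, d, e, b}, int(X∖A)={d, e}, hence cl(A)={f, a, b}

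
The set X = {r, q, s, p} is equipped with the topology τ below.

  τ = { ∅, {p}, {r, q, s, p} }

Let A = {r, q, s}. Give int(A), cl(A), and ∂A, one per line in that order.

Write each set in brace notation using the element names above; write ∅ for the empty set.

opens ⊆ A: ∅; union → int = ∅
complement {p}; its interior {p}; cl(A) = X∖{p} = {r, q, s}
boundary = {r, q, s} ∖ ∅ = {r, q, s}

int(A) = ∅
cl(A)  = {r, q, s}
∂A     = {r, q, s}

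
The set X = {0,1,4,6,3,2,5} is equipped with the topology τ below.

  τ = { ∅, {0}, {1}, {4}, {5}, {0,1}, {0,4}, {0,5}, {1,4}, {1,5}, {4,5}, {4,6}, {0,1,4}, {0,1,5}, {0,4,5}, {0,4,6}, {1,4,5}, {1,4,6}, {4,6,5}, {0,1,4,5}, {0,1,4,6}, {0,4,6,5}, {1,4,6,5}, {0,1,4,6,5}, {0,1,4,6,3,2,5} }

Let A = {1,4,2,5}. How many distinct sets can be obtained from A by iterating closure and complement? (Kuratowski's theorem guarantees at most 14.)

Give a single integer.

cl via duality: int({0,6,3}) = {0}, so X∖{0} = {1,4,6,3,2,5}
Write k for closure, c for complement:
  1. A     = {1,4,2,5}
  2. kA    = {1,4,6,3,2,5}
  3. cA    = {0,6,3}
  4. ckA   = {0}
  5. kcA   = {0,6,3,2}
  6. kckA  = {0,3,2}
  7. ckcA  = {1,4,5}
  8. ckckA = {1,4,6,5}
applying k or c yields no new set

8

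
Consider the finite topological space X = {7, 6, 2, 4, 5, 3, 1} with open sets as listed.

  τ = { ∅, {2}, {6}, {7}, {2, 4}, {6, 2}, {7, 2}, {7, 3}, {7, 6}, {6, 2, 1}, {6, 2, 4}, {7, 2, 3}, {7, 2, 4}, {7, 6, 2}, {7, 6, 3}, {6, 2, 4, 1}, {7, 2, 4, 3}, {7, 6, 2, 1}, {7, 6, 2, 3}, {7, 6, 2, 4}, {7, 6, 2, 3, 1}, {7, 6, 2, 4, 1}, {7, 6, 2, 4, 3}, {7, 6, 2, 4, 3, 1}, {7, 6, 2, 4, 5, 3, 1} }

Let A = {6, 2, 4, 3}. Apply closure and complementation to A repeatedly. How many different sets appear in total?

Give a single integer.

10

X∖A={7, 5, 1}, int(X∖A)={7}, hence cl(A)={6, 2, 4, 5, 3, 1}
Orbit (k=closure, c=complement):
  1. A     = {6, 2, 4, 3}
  2. kA    = {6, 2, 4, 5, 3, 1}
  3. cA    = {7, 5, 1}
  4. ckA   = {7}
  5. kcA   = {7, 5, 3, 1}
  6. kckA  = {7, 5, 3}
  7. ckcA  = {6, 2, 4}
  8. ckckA = {6, 2, 4, 1}
  9. kckcA = {6, 2, 4, 5, 1}
  10. ckckcA = {7, 3}
(closed under both — stop)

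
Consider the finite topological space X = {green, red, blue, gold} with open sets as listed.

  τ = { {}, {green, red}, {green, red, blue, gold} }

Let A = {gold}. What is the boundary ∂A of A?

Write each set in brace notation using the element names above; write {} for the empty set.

opens ⊆ A: {}; union → int = {}
complement {green, red, blue}; its interior {green, red}; cl(A) = X∖{green, red} = {blue, gold}
boundary = {blue, gold} ∖ {} = {blue, gold}

{blue, gold}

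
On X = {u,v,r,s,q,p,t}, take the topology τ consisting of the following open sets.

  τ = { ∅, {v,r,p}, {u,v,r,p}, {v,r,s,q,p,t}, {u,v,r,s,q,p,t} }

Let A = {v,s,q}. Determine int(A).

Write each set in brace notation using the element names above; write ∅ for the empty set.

interior: largest open inside A is ∅ (from ∅)

∅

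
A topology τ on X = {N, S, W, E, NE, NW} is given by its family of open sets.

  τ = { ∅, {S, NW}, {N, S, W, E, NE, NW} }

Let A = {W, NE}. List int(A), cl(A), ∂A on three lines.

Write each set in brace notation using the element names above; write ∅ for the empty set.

int(A) = ∅
cl(A)  = {N, W, E, NE}
∂A     = {N, W, E, NE}

open subsets of A: ∅; so int(A) = ∅
closure: X∖int(X∖A) = X∖{S, NW} = {N, W, E, NE}
∂A = {N, W, E, NE} minus ∅ = {N, W, E, NE}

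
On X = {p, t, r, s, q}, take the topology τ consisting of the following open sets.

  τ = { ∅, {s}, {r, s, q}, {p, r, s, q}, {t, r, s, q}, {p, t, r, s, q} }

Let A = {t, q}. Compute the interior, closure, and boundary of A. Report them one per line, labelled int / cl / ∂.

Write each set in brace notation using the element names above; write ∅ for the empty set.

int(A) = ∅
cl(A)  = {p, t, r, q}
∂A     = {p, t, r, q}

interior: largest open inside A is ∅ (from ∅)
cl via duality: int({p, r, s}) = {s}, so X∖{s} = {p, t, r, q}
cl∖int = {p, t, r, q}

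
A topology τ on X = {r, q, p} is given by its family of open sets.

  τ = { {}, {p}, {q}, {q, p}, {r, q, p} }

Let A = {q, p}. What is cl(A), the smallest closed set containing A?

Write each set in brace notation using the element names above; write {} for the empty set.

{r, q, p}

closure: X∖int(X∖A) = X∖{} = {r, q, p}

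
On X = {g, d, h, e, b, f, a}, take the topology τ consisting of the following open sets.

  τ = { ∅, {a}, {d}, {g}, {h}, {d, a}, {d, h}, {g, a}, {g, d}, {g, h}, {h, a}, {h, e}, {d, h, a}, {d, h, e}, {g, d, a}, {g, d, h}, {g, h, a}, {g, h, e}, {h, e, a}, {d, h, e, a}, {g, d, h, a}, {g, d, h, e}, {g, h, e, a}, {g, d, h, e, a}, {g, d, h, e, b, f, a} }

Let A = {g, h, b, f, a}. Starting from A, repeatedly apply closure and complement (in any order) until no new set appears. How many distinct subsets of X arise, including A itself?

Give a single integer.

closure: X∖int(X∖A) = X∖{d} = {g, h, e, b, f, a}
Let k=closure and c=complement:
  1. A     = {g, h, b, f, a}
  2. kA    = {g, h, e, b, f, a}
  3. cA    = {d, e}
  4. ckA   = {d}
  5. kcA   = {d, e, b, f}
  6. kckA  = {d, b, f}
  7. ckcA  = {g, h, a}
  8. ckckA = {g, h, e, a}
— saturated at 8

8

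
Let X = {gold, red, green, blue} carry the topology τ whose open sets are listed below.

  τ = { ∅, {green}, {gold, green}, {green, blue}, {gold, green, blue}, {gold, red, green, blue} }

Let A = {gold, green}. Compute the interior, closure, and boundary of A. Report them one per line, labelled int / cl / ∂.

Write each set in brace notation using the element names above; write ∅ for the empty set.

int(A) = {gold, green}
cl(A)  = {gold, red, green, blue}
∂A     = {red, blue}

U open, U⊆A: ∅, {green}, {gold, green}. int(A) = ⋃ = {gold, green}
X∖A={red, blue}, int(X∖A)=∅, hence cl(A)={gold, red, green, blue}
∂A: remove int from cl → {red, blue}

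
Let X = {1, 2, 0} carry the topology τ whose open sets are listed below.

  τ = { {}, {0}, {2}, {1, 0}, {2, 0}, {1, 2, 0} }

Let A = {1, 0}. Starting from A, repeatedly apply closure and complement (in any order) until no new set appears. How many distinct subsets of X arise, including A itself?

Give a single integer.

2

X∖A={2}, int(X∖A)={2}, hence cl(A)={1, 0}
Orbit (k=closure, c=complement):
  1. A     = {1, 0}
  2. cA    = {2}
(closed under both — stop)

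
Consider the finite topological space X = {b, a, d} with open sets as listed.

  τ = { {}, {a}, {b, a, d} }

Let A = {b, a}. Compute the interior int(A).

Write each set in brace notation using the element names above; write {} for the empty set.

U open, U⊆A: {}, {a}. int(A) = ⋃ = {a}

{a}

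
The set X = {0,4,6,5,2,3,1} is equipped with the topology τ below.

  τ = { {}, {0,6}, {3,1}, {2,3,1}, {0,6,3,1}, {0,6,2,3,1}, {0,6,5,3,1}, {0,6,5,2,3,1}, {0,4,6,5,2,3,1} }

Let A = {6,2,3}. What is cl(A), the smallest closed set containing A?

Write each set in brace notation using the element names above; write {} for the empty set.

complement {0,4,5,1}; its interior {}; cl(A) = X∖{} = {0,4,6,5,2,3,1}

{0,4,6,5,2,3,1}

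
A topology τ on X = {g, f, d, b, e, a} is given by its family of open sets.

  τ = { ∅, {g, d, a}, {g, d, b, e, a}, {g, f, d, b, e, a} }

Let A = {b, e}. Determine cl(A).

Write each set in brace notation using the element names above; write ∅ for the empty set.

closure: X∖int(X∖A) = X∖{g, d, a} = {f, b, e}

{f, b, e}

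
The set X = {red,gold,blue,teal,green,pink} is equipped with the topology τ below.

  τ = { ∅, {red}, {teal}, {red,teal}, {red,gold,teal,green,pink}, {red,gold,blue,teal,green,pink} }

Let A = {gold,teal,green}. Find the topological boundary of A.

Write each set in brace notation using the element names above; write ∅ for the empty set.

{gold,blue,green,pink}

open subsets of A: ∅, {teal}; so int(A) = {teal}
closure: X∖int(X∖A) = X∖{red} = {gold,blue,teal,green,pink}
∂A = {gold,blue,teal,green,pink} minus {teal} = {gold,blue,green,pink}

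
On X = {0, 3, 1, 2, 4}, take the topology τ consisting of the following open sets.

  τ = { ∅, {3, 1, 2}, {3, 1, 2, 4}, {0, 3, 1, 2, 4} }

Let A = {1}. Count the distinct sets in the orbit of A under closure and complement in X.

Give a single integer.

closure: X∖int(X∖A) = X∖∅ = {0, 3, 1, 2, 4}
Let k=closure and c=complement:
  1. A     = {1}
  2. kA    = {0, 3, 1, 2, 4}
  3. cA    = {0, 3, 2, 4}
  4. ckA   = ∅
— saturated at 4

4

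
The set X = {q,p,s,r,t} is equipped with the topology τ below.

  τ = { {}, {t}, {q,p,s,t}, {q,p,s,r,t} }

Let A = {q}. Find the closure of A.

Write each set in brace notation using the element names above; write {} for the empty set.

closure: X∖int(X∖A) = X∖{t} = {q,p,s,r}

{q,p,s,r}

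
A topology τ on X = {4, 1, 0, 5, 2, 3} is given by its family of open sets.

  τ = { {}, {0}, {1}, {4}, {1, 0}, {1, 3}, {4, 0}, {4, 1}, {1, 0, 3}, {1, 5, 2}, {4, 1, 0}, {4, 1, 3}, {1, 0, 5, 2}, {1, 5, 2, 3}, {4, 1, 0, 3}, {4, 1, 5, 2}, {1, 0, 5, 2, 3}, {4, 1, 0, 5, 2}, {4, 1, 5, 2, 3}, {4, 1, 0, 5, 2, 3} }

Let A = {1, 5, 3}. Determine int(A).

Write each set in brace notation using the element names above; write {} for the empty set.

{1, 3}

opens ⊆ A: {}, {1}, {1, 3}; union → int = {1, 3}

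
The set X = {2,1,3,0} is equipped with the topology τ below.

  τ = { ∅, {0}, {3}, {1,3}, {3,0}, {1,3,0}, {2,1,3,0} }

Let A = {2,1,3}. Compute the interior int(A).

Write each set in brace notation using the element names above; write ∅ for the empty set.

{1,3}

opens ⊆ A: ∅, {3}, {1,3}; union → int = {1,3}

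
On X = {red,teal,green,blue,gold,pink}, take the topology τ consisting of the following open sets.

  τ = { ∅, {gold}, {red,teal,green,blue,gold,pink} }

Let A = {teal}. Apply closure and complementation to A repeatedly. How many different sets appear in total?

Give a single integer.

X∖A={red,green,blue,gold,pink}, int(X∖A)={gold}, hence cl(A)={red,teal,green,blue,pink}
Orbit (k=closure, c=complement):
  1. A     = {teal}
  2. kA    = {red,teal,green,blue,pink}
  3. cA    = {red,green,blue,gold,pink}
  4. ckA   = {gold}
  5. kcA   = {red,teal,green,blue,gold,pink}
  6. ckcA  = ∅
(closed under both — stop)

6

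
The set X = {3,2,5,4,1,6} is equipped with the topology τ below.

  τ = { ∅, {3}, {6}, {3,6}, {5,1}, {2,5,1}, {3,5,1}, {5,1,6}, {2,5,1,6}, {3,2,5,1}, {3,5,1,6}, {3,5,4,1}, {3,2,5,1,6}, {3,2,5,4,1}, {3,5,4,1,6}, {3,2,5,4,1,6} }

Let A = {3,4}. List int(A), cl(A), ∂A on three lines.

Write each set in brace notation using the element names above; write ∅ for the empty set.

opens ⊆ A: ∅, {3}; union → int = {3}
complement {2,5,1,6}; its interior {2,5,1,6}; cl(A) = X∖{2,5,1,6} = {3,4}
boundary = {3,4} ∖ {3} = {4}

int(A) = {3}
cl(A)  = {3,4}
∂A     = {4}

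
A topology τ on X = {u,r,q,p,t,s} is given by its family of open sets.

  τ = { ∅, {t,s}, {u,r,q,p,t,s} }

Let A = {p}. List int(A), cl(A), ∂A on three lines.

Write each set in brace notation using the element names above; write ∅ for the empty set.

open subsets of A: ∅; so int(A) = ∅
closure: X∖int(X∖A) = X∖{t,s} = {u,r,q,p}
∂A = {u,r,q,p} minus ∅ = {u,r,q,p}

int(A) = ∅
cl(A)  = {u,r,q,p}
∂A     = {u,r,q,p}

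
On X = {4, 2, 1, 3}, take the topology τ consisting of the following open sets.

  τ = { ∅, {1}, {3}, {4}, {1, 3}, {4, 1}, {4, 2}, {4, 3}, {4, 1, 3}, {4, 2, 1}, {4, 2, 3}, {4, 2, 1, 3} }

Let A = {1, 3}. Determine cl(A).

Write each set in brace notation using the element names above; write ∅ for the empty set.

{1, 3}

closure: X∖int(X∖A) = X∖{4, 2} = {1, 3}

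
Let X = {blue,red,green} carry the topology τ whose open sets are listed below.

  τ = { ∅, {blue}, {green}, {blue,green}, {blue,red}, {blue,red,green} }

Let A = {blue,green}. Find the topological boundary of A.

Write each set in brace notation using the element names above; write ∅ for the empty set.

interior: largest open inside A is {blue,green} (from ∅, {blue}, {green}, {blue,green})
cl via duality: int({red}) = ∅, so X∖∅ = {blue,red,green}
cl∖int = {red}

{red}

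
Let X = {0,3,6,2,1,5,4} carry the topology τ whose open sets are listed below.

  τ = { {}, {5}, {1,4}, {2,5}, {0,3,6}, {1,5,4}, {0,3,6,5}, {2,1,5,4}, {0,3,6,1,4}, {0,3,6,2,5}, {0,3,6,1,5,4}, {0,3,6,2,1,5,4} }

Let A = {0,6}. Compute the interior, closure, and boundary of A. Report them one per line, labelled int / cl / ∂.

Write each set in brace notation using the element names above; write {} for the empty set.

int(A) = {}
cl(A)  = {0,3,6}
∂A     = {0,3,6}

U open, U⊆A: {}. int(A) = ⋃ = {}
X∖A={3,2,1,5,4}, int(X∖A)={2,1,5,4}, hence cl(A)={0,3,6}
∂A: remove int from cl → {0,3,6}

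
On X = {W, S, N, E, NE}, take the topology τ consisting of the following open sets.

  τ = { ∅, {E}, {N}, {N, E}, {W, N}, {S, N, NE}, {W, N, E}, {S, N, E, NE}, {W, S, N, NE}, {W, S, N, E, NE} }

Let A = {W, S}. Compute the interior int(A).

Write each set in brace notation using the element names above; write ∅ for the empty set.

U open, U⊆A: ∅. int(A) = ⋃ = ∅

∅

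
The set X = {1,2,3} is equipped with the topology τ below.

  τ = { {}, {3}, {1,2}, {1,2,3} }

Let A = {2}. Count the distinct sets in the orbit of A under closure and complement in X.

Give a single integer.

6

cl via duality: int({1,3}) = {3}, so X∖{3} = {1,2}
Write k for closure, c for complement:
  1. A     = {2}
  2. kA    = {1,2}
  3. cA    = {1,3}
  4. ckA   = {3}
  5. kcA   = {1,2,3}
  6. ckcA  = {}
applying k or c yields no new set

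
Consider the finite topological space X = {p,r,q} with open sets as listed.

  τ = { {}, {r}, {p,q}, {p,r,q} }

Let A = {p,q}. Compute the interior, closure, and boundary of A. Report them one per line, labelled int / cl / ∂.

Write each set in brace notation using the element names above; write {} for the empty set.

open subsets of A: {}, {p,q}; so int(A) = {p,q}
closure: X∖int(X∖A) = X∖{r} = {p,q}
∂A = {p,q} minus {p,q} = {}

int(A) = {p,q}
cl(A)  = {p,q}
∂A     = {}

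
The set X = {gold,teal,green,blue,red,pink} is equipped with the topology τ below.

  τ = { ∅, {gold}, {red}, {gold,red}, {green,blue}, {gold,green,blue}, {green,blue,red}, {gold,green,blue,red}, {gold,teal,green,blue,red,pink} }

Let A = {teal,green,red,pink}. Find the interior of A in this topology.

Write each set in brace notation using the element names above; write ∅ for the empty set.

interior: largest open inside A is {red} (from ∅, {red})

{red}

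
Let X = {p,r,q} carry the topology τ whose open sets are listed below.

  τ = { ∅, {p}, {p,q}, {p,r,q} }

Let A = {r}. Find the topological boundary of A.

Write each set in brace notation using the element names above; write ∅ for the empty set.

interior: largest open inside A is ∅ (from ∅)
cl via duality: int({p,q}) = {p,q}, so X∖{p,q} = {r}
cl∖int = {r}

{r}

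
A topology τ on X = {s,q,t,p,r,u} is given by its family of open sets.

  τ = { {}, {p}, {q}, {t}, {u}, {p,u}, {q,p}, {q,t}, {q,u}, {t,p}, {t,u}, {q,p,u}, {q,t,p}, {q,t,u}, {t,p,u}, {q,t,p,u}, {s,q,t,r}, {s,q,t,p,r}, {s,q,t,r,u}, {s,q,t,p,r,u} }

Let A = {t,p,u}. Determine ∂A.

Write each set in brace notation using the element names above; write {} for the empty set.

opens ⊆ A: {}, {t}, {p}, {u}, {p,u}, {t,u}, {t,p}, {t,p,u}; union → int = {t,p,u}
complement {s,q,r}; its interior {q}; cl(A) = X∖{q} = {s,t,p,r,u}
boundary = {s,t,p,r,u} ∖ {t,p,u} = {s,r}

{s,r}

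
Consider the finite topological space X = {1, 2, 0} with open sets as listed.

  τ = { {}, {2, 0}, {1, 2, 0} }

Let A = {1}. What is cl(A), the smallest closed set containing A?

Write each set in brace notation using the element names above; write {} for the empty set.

X∖A={2, 0}, int(X∖A)={2, 0}, hence cl(A)={1}

{1}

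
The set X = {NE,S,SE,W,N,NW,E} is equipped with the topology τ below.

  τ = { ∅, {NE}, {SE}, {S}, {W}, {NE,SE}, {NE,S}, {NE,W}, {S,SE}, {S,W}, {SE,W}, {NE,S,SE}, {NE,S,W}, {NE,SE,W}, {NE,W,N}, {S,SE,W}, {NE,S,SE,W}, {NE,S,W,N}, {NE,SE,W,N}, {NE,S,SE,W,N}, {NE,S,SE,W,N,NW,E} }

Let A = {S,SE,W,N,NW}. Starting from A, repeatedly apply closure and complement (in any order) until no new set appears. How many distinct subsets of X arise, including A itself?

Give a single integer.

X∖A={NE,E}, int(X∖A)={NE}, hence cl(A)={S,SE,W,N,NW,E}
Orbit (k=closure, c=complement):
  1. A     = {S,SE,W,N,NW}
  2. kA    = {S,SE,W,N,NW,E}
  3. cA    = {NE,E}
  4. ckA   = {NE}
  5. kcA   = {NE,N,NW,E}
  6. ckcA  = {S,SE,W}
(closed under both — stop)

6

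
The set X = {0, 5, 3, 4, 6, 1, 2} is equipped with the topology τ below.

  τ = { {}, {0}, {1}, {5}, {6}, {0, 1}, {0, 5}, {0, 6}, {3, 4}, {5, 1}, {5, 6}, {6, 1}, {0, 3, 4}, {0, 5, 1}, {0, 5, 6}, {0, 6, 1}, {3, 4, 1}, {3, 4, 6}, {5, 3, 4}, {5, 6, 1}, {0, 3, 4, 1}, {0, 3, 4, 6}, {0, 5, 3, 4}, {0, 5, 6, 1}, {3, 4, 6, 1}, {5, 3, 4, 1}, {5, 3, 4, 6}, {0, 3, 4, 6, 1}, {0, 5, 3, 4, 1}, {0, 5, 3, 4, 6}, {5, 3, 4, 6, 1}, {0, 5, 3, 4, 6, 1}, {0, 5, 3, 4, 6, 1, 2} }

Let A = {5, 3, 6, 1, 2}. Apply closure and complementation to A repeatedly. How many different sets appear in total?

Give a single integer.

10

cl via duality: int({0, 4}) = {0}, so X∖{0} = {5, 3, 4, 6, 1, 2}
Write k for closure, c for complement:
  1. A     = {5, 3, 6, 1, 2}
  2. kA    = {5, 3, 4, 6, 1, 2}
  3. cA    = {0, 4}
  4. ckA   = {0}
  5. kcA   = {0, 3, 4, 2}
  6. kckA  = {0, 2}
  7. ckcA  = {5, 6, 1}
  8. ckckA = {5, 3, 4, 6, 1}
  9. kckcA = {5, 6, 1, 2}
  10. ckckcA = {0, 3, 4}
applying k or c yields no new set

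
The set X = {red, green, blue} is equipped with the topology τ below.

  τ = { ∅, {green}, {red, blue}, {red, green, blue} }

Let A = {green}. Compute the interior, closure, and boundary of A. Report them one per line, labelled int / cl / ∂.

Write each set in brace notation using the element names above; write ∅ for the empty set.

int(A) = {green}
cl(A)  = {green}
∂A     = ∅

open subsets of A: ∅, {green}; so int(A) = {green}
closure: X∖int(X∖A) = X∖{red, blue} = {green}
∂A = {green} minus {green} = ∅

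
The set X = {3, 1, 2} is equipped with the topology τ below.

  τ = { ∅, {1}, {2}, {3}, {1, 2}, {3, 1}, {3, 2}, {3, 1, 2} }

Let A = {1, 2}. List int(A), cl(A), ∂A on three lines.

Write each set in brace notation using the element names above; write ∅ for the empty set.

open subsets of A: ∅, {2}, {1}, {1, 2}; so int(A) = {1, 2}
closure: X∖int(X∖A) = X∖{3} = {1, 2}
∂A = {1, 2} minus {1, 2} = ∅

int(A) = {1, 2}
cl(A)  = {1, 2}
∂A     = ∅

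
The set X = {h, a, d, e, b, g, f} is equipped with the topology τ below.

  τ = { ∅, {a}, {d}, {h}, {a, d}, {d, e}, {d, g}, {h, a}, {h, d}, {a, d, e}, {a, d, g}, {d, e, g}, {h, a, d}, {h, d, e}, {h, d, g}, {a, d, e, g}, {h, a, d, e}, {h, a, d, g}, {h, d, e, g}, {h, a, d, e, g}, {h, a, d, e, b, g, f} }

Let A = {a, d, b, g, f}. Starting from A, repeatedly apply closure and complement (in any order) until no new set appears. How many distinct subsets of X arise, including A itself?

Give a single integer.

8

complement {h, e}; its interior {h}; cl(A) = X∖{h} = {a, d, e, b, g, f}
With k = closure, c = complement:
  1. A     = {a, d, b, g, f}
  2. kA    = {a, d, e, b, g, f}
  3. cA    = {h, e}
  4. ckA   = {h}
  5. kcA   = {h, e, b, f}
  6. kckA  = {h, b, f}
  7. ckcA  = {a, d, g}
  8. ckckA = {a, d, e, g}
k, c of each give nothing new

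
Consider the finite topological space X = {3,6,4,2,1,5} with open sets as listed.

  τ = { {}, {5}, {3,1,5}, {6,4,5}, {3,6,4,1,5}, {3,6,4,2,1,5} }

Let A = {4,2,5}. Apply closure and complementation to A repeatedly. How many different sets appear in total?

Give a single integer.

6

cl via duality: int({3,6,1}) = {}, so X∖{} = {3,6,4,2,1,5}
Write k for closure, c for complement:
  1. A     = {4,2,5}
  2. kA    = {3,6,4,2,1,5}
  3. cA    = {3,6,1}
  4. ckA   = {}
  5. kcA   = {3,6,4,2,1}
  6. ckcA  = {5}
applying k or c yields no new set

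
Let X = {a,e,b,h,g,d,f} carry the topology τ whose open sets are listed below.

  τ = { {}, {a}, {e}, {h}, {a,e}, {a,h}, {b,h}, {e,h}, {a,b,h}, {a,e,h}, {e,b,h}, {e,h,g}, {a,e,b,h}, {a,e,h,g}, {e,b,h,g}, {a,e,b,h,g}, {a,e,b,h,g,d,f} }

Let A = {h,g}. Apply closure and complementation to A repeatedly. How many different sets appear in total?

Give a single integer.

8

closure: X∖int(X∖A) = X∖{a,e} = {b,h,g,d,f}
Let k=closure and c=complement:
  1. A     = {h,g}
  2. kA    = {b,h,g,d,f}
  3. cA    = {a,e,b,d,f}
  4. ckA   = {a,e}
  5. kcA   = {a,e,b,g,d,f}
  6. kckA  = {a,e,g,d,f}
  7. ckcA  = {h}
  8. ckckA = {b,h}
— saturated at 8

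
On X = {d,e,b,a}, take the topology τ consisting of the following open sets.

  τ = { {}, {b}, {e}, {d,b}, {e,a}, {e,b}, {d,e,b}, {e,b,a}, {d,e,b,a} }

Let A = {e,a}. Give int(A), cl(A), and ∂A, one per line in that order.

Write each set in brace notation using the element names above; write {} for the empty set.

int(A) = {e,a}
cl(A)  = {e,a}
∂A     = {}

U open, U⊆A: {}, {e}, {e,a}. int(A) = ⋃ = {e,a}
X∖A={d,b}, int(X∖A)={d,b}, hence cl(A)={e,a}
∂A: remove int from cl → {}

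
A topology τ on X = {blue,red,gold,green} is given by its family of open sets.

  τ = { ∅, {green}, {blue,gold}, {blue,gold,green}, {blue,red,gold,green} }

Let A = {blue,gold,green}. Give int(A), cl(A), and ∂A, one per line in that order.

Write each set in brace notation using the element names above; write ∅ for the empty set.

open subsets of A: ∅, {green}, {blue,gold}, {blue,gold,green}; so int(A) = {blue,gold,green}
closure: X∖int(X∖A) = X∖∅ = {blue,red,gold,green}
∂A = {blue,red,gold,green} minus {blue,gold,green} = {red}

int(A) = {blue,gold,green}
cl(A)  = {blue,red,gold,green}
∂A     = {red}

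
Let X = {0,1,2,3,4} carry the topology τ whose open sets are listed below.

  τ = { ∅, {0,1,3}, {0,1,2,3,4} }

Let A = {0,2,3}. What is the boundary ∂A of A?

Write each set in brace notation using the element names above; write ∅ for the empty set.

open subsets of A: ∅; so int(A) = ∅
closure: X∖int(X∖A) = X∖∅ = {0,1,2,3,4}
∂A = {0,1,2,3,4} minus ∅ = {0,1,2,3,4}

{0,1,2,3,4}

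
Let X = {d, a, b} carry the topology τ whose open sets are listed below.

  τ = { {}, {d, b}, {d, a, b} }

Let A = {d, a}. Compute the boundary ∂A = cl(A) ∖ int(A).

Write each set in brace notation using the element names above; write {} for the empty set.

opens ⊆ A: {}; union → int = {}
complement {b}; its interior {}; cl(A) = X∖{} = {d, a, b}
boundary = {d, a, b} ∖ {} = {d, a, b}

{d, a, b}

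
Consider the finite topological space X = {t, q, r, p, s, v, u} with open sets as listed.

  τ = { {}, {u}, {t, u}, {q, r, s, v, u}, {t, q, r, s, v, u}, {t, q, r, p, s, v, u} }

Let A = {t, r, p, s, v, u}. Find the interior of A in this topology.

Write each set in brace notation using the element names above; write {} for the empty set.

U open, U⊆A: {}, {u}, {t, u}. int(A) = ⋃ = {t, u}

{t, u}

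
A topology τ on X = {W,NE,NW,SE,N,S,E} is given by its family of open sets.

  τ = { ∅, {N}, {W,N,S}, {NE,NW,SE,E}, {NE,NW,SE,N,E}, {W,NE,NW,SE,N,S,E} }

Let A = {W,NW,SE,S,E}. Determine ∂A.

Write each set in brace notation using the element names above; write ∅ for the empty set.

opens ⊆ A: ∅; union → int = ∅
complement {NE,N}; its interior {N}; cl(A) = X∖{N} = {W,NE,NW,SE,S,E}
boundary = {W,NE,NW,SE,S,E} ∖ ∅ = {W,NE,NW,SE,S,E}

{W,NE,NW,SE,S,E}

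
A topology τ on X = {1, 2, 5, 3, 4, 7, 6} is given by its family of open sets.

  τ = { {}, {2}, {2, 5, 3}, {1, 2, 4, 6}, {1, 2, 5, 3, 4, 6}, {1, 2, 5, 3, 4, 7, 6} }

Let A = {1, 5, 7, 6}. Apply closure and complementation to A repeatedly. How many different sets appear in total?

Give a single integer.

complement {2, 3, 4}; its interior {2}; cl(A) = X∖{2} = {1, 5, 3, 4, 7, 6}
With k = closure, c = complement:
  1. A     = {1, 5, 7, 6}
  2. kA    = {1, 5, 3, 4, 7, 6}
  3. cA    = {2, 3, 4}
  4. ckA   = {2}
  5. kcA   = {1, 2, 5, 3, 4, 7, 6}
  6. ckcA  = {}
k, c of each give nothing new

6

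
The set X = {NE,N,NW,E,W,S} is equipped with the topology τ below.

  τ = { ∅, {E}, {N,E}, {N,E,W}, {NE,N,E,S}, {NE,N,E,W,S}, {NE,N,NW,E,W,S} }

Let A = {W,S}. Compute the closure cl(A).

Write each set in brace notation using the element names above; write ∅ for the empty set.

complement {NE,N,NW,E}; its interior {N,E}; cl(A) = X∖{N,E} = {NE,NW,W,S}

{NE,NW,W,S}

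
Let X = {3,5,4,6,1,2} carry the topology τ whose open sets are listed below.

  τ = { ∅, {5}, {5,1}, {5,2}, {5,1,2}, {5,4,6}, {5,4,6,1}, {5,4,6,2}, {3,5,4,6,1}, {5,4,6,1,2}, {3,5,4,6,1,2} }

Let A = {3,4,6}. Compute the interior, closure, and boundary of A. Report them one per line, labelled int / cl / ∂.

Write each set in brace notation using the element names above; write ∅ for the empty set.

int(A) = ∅
cl(A)  = {3,4,6}
∂A     = {3,4,6}

interior: largest open inside A is ∅ (from ∅)
cl via duality: int({5,1,2}) = {5,1,2}, so X∖{5,1,2} = {3,4,6}
cl∖int = {3,4,6}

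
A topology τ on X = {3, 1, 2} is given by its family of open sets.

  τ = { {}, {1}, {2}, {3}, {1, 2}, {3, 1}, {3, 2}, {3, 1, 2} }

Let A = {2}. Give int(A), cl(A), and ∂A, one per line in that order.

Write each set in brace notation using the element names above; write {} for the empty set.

interior: largest open inside A is {2} (from {}, {2})
cl via duality: int({3, 1}) = {3, 1}, so X∖{3, 1} = {2}
cl∖int = {}

int(A) = {2}
cl(A)  = {2}
∂A     = {}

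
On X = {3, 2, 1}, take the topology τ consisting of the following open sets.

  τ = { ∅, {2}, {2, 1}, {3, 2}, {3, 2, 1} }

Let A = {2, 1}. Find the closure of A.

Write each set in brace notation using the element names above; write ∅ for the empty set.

closure: X∖int(X∖A) = X∖∅ = {3, 2, 1}

{3, 2, 1}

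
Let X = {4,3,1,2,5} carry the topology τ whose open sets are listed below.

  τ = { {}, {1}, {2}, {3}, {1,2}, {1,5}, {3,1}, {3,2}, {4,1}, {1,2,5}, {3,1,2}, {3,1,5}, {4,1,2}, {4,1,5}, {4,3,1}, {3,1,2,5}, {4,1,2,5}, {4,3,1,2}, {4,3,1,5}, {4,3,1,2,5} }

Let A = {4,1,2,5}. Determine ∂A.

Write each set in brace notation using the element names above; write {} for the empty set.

{}

open subsets of A: {}, {1}, {2}, {1,5}, {1,2}, {4,1}, {4,1,5}, {4,1,2}, {1,2,5}, {4,1,2,5}; so int(A) = {4,1,2,5}
closure: X∖int(X∖A) = X∖{3} = {4,1,2,5}
∂A = {4,1,2,5} minus {4,1,2,5} = {}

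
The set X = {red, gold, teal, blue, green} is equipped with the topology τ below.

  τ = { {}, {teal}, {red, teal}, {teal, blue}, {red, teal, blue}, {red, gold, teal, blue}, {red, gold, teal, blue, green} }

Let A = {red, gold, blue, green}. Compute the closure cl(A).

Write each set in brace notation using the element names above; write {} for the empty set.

X∖A={teal}, int(X∖A)={teal}, hence cl(A)={red, gold, blue, green}

{red, gold, blue, green}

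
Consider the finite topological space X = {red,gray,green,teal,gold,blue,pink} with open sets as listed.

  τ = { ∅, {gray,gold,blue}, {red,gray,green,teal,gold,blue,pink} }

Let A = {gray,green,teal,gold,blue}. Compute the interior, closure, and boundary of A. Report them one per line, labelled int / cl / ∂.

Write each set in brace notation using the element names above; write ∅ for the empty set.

int(A) = {gray,gold,blue}
cl(A)  = {red,gray,green,teal,gold,blue,pink}
∂A     = {red,green,teal,pink}

open subsets of A: ∅, {gray,gold,blue}; so int(A) = {gray,gold,blue}
closure: X∖int(X∖A) = X∖∅ = {red,gray,green,teal,gold,blue,pink}
∂A = {red,gray,green,teal,gold,blue,pink} minus {gray,gold,blue} = {red,green,teal,pink}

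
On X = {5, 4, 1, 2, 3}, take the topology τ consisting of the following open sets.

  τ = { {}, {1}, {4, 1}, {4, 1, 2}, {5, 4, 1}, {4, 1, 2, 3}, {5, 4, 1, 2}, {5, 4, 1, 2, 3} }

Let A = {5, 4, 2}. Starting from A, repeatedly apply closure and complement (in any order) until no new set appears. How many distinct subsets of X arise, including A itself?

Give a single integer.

closure: X∖int(X∖A) = X∖{1} = {5, 4, 2, 3}
Let k=closure and c=complement:
  1. A     = {5, 4, 2}
  2. kA    = {5, 4, 2, 3}
  3. cA    = {1, 3}
  4. ckA   = {1}
  5. kcA   = {5, 4, 1, 2, 3}
  6. ckcA  = {}
— saturated at 6

6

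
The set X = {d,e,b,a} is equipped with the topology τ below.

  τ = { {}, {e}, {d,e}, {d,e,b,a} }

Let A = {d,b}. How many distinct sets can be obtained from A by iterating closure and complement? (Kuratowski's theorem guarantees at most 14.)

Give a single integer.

cl via duality: int({e,a}) = {e}, so X∖{e} = {d,b,a}
Write k for closure, c for complement:
  1. A     = {d,b}
  2. kA    = {d,b,a}
  3. cA    = {e,a}
  4. ckA   = {e}
  5. kcA   = {d,e,b,a}
  6. ckcA  = {}
applying k or c yields no new set

6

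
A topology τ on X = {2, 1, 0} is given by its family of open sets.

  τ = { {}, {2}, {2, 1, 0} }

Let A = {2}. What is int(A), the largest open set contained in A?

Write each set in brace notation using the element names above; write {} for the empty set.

{2}

open subsets of A: {}, {2}; so int(A) = {2}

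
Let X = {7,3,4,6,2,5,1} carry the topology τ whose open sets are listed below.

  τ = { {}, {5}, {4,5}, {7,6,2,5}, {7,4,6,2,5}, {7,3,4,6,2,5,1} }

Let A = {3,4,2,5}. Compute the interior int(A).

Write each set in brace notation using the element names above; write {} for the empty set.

{4,5}

U open, U⊆A: {}, {5}, {4,5}. int(A) = ⋃ = {4,5}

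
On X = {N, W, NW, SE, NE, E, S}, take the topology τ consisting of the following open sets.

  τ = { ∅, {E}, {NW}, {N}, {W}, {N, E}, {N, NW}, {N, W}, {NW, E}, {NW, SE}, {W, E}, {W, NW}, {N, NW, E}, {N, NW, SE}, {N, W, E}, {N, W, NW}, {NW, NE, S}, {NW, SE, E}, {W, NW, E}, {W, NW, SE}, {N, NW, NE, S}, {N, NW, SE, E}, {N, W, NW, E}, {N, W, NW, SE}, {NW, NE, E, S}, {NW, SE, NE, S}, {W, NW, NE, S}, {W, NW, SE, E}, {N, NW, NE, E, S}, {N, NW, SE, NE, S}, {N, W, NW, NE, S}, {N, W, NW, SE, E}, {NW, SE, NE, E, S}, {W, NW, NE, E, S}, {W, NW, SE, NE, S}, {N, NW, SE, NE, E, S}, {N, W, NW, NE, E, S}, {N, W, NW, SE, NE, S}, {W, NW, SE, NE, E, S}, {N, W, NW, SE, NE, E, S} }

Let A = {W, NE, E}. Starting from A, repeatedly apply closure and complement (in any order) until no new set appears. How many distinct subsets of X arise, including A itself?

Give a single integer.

cl via duality: int({N, NW, SE, S}) = {N, NW, SE}, so X∖{N, NW, SE} = {W, NE, E, S}
Write k for closure, c for complement:
  1. A     = {W, NE, E}
  2. kA    = {W, NE, E, S}
  3. cA    = {N, NW, SE, S}
  4. ckA   = {N, NW, SE}
  5. kcA   = {N, NW, SE, NE, S}
  6. ckcA  = {W, E}
applying k or c yields no new set

6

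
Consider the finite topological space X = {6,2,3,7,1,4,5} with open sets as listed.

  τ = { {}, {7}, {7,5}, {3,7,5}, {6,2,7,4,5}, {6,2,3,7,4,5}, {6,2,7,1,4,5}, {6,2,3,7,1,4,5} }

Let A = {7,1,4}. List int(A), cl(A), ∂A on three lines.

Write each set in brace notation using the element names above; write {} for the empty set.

U open, U⊆A: {}, {7}. int(A) = ⋃ = {7}
X∖A={6,2,3,5}, int(X∖A)={}, hence cl(A)={6,2,3,7,1,4,5}
∂A: remove int from cl → {6,2,3,1,4,5}

int(A) = {7}
cl(A)  = {6,2,3,7,1,4,5}
∂A     = {6,2,3,1,4,5}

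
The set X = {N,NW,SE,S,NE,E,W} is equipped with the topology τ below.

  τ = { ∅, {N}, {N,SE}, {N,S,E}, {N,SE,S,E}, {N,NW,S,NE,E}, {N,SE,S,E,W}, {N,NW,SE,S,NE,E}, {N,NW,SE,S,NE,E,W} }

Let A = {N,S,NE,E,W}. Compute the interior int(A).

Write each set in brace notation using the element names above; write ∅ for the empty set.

{N,S,E}

opens ⊆ A: ∅, {N}, {N,S,E}; union → int = {N,S,E}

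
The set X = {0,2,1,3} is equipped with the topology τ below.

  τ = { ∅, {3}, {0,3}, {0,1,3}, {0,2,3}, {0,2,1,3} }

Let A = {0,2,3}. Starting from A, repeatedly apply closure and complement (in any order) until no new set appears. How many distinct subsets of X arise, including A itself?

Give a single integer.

4

X∖A={1}, int(X∖A)=∅, hence cl(A)={0,2,1,3}
Orbit (k=closure, c=complement):
  1. A     = {0,2,3}
  2. kA    = {0,2,1,3}
  3. cA    = {1}
  4. ckA   = ∅
(closed under both — stop)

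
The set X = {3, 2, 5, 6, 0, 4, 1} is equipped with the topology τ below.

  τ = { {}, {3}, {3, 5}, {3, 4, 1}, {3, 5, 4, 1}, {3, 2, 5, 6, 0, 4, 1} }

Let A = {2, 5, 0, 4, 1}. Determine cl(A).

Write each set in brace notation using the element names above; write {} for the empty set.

complement {3, 6}; its interior {3}; cl(A) = X∖{3} = {2, 5, 6, 0, 4, 1}

{2, 5, 6, 0, 4, 1}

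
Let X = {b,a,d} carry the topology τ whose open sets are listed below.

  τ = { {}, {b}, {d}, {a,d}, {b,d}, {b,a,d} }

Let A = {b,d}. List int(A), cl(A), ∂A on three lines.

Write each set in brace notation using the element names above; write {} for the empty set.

int(A) = {b,d}
cl(A)  = {b,a,d}
∂A     = {a}

open subsets of A: {}, {d}, {b}, {b,d}; so int(A) = {b,d}
closure: X∖int(X∖A) = X∖{} = {b,a,d}
∂A = {b,a,d} minus {b,d} = {a}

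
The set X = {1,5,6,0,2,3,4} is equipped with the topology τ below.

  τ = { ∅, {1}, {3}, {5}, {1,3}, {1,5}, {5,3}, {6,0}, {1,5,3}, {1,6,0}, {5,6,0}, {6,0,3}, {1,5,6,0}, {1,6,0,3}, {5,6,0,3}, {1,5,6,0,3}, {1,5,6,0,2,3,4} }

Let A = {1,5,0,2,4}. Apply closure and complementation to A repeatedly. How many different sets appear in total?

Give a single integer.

10

closure: X∖int(X∖A) = X∖{3} = {1,5,6,0,2,4}
Let k=closure and c=complement:
  1. A     = {1,5,0,2,4}
  2. kA    = {1,5,6,0,2,4}
  3. cA    = {6,3}
  4. ckA   = {3}
  5. kcA   = {6,0,2,3,4}
  6. kckA  = {2,3,4}
  7. ckcA  = {1,5}
  8. ckckA = {1,5,6,0}
  9. kckcA = {1,5,2,4}
  10. ckckcA = {6,0,3}
— saturated at 10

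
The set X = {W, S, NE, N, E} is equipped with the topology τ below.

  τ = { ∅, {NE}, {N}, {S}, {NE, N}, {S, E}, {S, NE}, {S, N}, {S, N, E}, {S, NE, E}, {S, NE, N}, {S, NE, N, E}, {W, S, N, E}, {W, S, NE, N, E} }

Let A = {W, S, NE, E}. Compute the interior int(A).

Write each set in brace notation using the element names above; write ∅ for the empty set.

{S, NE, E}

interior: largest open inside A is {S, NE, E} (from ∅, {S}, {NE}, {S, E}, {S, NE}, {S, NE, E})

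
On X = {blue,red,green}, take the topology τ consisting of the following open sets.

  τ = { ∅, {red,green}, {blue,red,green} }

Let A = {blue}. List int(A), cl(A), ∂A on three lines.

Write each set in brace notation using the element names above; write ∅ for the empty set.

U open, U⊆A: ∅. int(A) = ⋃ = ∅
X∖A={red,green}, int(X∖A)={red,green}, hence cl(A)={blue}
∂A: remove int from cl → {blue}

int(A) = ∅
cl(A)  = {blue}
∂A     = {blue}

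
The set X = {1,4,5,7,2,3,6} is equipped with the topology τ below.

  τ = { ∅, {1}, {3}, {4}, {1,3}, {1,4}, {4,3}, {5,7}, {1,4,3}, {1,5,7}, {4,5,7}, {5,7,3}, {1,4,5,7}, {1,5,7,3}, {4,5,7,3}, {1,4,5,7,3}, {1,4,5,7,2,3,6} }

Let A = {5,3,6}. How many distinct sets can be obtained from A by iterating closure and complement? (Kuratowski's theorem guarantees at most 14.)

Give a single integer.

X∖A={1,4,7,2}, int(X∖A)={1,4}, hence cl(A)={5,7,2,3,6}
Orbit (k=closure, c=complement):
  1. A     = {5,3,6}
  2. kA    = {5,7,2,3,6}
  3. cA    = {1,4,7,2}
  4. ckA   = {1,4}
  5. kcA   = {1,4,5,7,2,6}
  6. kckA  = {1,4,2,6}
  7. ckcA  = {3}
  8. ckckA = {5,7,3}
  9. kckcA = {2,3,6}
  10. ckckcA = {1,4,5,7}
(closed under both — stop)

10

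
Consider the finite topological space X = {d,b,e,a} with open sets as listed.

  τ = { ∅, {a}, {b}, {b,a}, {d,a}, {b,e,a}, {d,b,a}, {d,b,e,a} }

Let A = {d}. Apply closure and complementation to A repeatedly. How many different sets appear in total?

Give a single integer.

4

complement {b,e,a}; its interior {b,e,a}; cl(A) = X∖{b,e,a} = {d}
With k = closure, c = complement:
  1. A     = {d}
  2. cA    = {b,e,a}
  3. kcA   = {d,b,e,a}
  4. ckcA  = ∅
k, c of each give nothing new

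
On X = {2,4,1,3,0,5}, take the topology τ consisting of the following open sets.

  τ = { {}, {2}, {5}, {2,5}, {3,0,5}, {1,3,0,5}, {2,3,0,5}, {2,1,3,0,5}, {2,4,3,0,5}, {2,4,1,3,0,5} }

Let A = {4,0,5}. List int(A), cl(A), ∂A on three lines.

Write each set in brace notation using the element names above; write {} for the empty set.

int(A) = {5}
cl(A)  = {4,1,3,0,5}
∂A     = {4,1,3,0}

interior: largest open inside A is {5} (from {}, {5})
cl via duality: int({2,1,3}) = {2}, so X∖{2} = {4,1,3,0,5}
cl∖int = {4,1,3,0}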